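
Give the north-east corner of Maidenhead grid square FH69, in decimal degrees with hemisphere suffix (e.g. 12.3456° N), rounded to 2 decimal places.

10.00° S, 66.00° W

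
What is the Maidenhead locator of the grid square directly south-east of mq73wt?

Longitude subsquare w = 22; +1 → 23 = x.
Latitude subsquare t = 19; −1 → 18 = s.

MQ73xs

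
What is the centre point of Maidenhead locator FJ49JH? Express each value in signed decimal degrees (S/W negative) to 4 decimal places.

Field F=5, J=9: +5·20° lon, +9·10° lat → SW at lon -80°, lat 0°.
Square 4, 9: +4·2° lon, +9·1° lat → SW at lon -72°, lat 9°.
Subsquare j=9, h=7: +9·0.0833333° lon, +7·0.0416667° lat → SW at lon -71.25°, lat 9.29167°.
Cell spans 0.0833333° lon × 0.0416667° lat. Centre is SW corner plus half of each.
latitude 9.3125, longitude -71.2083.

9.3125, -71.2083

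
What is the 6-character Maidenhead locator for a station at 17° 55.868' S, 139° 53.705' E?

PH92wb

Add 180° to longitude and 90° to latitude: 319.8951, 72.0689.
Field: lon ⌊319.8951/20⌋ = 15 → P; lat ⌊72.0689/10⌋ = 7 → H.
Square: lon ⌊19.8951/2⌋ = 9; lat ⌊2.0689/1⌋ = 2.
Subsquare: lon ⌊1.8951/0.0833333⌋ = 22 → w; lat ⌊0.0689/0.0416667⌋ = 1 → b.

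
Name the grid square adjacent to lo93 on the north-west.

LO84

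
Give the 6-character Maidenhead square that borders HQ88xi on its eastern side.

Longitude subsquare x = 23; +1 → 24, wraps to 0 = a, carry into square.
Longitude square 8; +1 → 9.
The latitude characters are unchanged.

HQ98ai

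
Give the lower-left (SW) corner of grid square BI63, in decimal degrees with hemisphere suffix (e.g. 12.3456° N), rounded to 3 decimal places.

Field B=1, I=8: +1·20° lon, +8·10° lat → SW at lon -160°, lat -10°.
Square 6, 3: +6·2° lon, +3·1° lat → SW at lon -148°, lat -7°.
latitude 7.000° S, longitude 148.000° W.

7.000° S, 148.000° W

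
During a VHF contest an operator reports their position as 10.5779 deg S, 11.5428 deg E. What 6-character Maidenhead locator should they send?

JH59sk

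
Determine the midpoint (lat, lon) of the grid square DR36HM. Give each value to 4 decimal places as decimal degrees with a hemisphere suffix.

Field D=3, R=17: +3·20° lon, +17·10° lat → SW at lon -120°, lat 80°.
Square 3, 6: +3·2° lon, +6·1° lat → SW at lon -114°, lat 86°.
Subsquare h=7, m=12: +7·0.0833333° lon, +12·0.0416667° lat → SW at lon -113.417°, lat 86.5°.
Cell spans 0.0833333° lon × 0.0416667° lat. Centre is SW corner plus half of each.
latitude 86.5208° N, longitude 113.3750° W.

86.5208° N, 113.3750° W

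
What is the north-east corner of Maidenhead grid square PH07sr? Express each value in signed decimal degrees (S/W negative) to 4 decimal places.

Field P=15, H=7: +15·20° lon, +7·10° lat → SW at lon 120°, lat -20°.
Square 0, 7: +0·2° lon, +7·1° lat → SW at lon 120°, lat -13°.
Subsquare s=18, r=17: +18·0.0833333° lon, +17·0.0416667° lat → SW at lon 121.5°, lat -12.2917°.
Cell spans 0.0833333° lon × 0.0416667° lat. NE corner is SW corner plus one full cell.
latitude -12.2500, longitude 121.5833.

-12.2500, 121.5833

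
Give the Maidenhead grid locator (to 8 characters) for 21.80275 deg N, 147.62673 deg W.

BL61et42

Offset from 180°W / 90°S: lon 32.37327°, lat 111.80275°.
Field: 32.37327/20 → 1 → B, 111.80275/10 → 11 → L; chars BL.
Square: 12.37327/2 → 6, 1.80275/1 → 1; chars 61.
Subsquare: 0.37327/0.0833333 → 4 → e, 0.80275/0.0416667 → 19 → t; chars et.
Extended square: 0.03994/0.00833333 → 4, 0.01108/0.00416667 → 2; chars 42.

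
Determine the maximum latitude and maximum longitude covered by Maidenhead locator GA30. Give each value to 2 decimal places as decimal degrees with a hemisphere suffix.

Field G=6, A=0: +6·20° lon, +0·10° lat → SW at lon -60°, lat -90°.
Square 3, 0: +3·2° lon, +0·1° lat → SW at lon -54°, lat -90°.
Cell spans 2° lon × 1° lat. NE corner is SW corner plus one full cell.
latitude 89.00° S, longitude 52.00° W.

89.00° S, 52.00° W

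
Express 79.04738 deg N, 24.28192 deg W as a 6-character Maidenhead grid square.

HQ79ub

Offset from 180°W / 90°S: lon 155.7181°, lat 169.0474°.
Field: 155.7181/20 → 7 → H, 169.0474/10 → 16 → Q; chars HQ.
Square: 15.7181/2 → 7, 9.0474/1 → 9; chars 79.
Subsquare: 1.7181/0.0833333 → 20 → u, 0.0474/0.0416667 → 1 → b; chars ub.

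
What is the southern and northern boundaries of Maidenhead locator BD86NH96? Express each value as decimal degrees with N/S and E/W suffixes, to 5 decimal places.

Field B=1, D=3: +1·20° lon, +3·10° lat → SW at lon -160°, lat -60°.
Square 8, 6: +8·2° lon, +6·1° lat → SW at lon -144°, lat -54°.
Subsquare n=13, h=7: +13·0.0833333° lon, +7·0.0416667° lat → SW at lon -142.917°, lat -53.7083°.
Extended square 9, 6: +9·0.00833333° lon, +6·0.00416667° lat → SW at lon -142.842°, lat -53.6833°.
Cell spans 0.00833333° lon × 0.00416667° lat.
south 53.68333° S, north 53.67917° S.

53.68333° S, 53.67917° S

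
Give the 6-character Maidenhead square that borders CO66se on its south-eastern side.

Longitude subsquare s = 18; +1 → 19 = t.
Latitude subsquare e = 4; −1 → 3 = d.

CO66td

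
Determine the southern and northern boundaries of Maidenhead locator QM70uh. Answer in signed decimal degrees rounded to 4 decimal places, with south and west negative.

30.2917, 30.3333

Field Q=16, M=12: +16·20° lon, +12·10° lat → SW at lon 140°, lat 30°.
Square 7, 0: +7·2° lon, +0·1° lat → SW at lon 154°, lat 30°.
Subsquare u=20, h=7: +20·0.0833333° lon, +7·0.0416667° lat → SW at lon 155.667°, lat 30.2917°.
Cell spans 0.0833333° lon × 0.0416667° lat.
south 30.2917, north 30.3333.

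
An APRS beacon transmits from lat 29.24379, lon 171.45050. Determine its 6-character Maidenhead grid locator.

Add 180° to longitude and 90° to latitude: 351.4505, 119.2438.
Field: lon ⌊351.4505/20⌋ = 17 → R; lat ⌊119.2438/10⌋ = 11 → L.
Square: lon ⌊11.4505/2⌋ = 5; lat ⌊9.2438/1⌋ = 9.
Subsquare: lon ⌊1.4505/0.0833333⌋ = 17 → r; lat ⌊0.2438/0.0416667⌋ = 5 → f.

RL59rf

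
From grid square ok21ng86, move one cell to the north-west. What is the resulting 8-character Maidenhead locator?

Longitude extended square 8; −1 → 7.
Latitude extended square 6; +1 → 7.

OK21ng77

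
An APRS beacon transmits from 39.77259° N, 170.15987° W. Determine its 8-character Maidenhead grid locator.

AM49ws05

Add 180° to longitude and 90° to latitude: 9.84013, 129.77259.
Field (20°×10°, letters A–R): 9.84013/20 → 0 → A, 129.77259/10 → 12 → M; chars AM.
Square (2°×1°, digits 0–9): 9.84013/2 → 4, 9.77259/1 → 9; chars 49.
Subsquare (5′×2.5′, letters a–x): 1.84013/0.0833333 → 22 → w, 0.77259/0.0416667 → 18 → s; chars ws.
Extended square (30″×15″, digits 0–9): 0.00680/0.00833333 → 0, 0.02259/0.00416667 → 5; chars 05.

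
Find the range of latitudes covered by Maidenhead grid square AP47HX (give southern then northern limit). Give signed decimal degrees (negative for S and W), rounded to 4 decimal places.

67.9583, 68.0000

Field A=0, P=15: +0·20° lon, +15·10° lat → SW at lon -180°, lat 60°.
Square 4, 7: +4·2° lon, +7·1° lat → SW at lon -172°, lat 67°.
Subsquare h=7, x=23: +7·0.0833333° lon, +23·0.0416667° lat → SW at lon -171.417°, lat 67.9583°.
Cell spans 0.0833333° lon × 0.0416667° lat.
south 67.9583, north 68.0000.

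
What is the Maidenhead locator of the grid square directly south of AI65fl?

Latitude subsquare l = 11; −1 → 10 = k.
The longitude characters are unchanged.

AI65fk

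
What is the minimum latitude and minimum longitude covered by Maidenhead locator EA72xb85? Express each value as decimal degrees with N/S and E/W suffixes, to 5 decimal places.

Field E=4, A=0: +4·20° lon, +0·10° lat → SW at lon -100°, lat -90°.
Square 7, 2: +7·2° lon, +2·1° lat → SW at lon -86°, lat -88°.
Subsquare x=23, b=1: +23·0.0833333° lon, +1·0.0416667° lat → SW at lon -84.0833°, lat -87.9583°.
Extended square 8, 5: +8·0.00833333° lon, +5·0.00416667° lat → SW at lon -84.0167°, lat -87.9375°.
latitude 87.93750° S, longitude 84.01667° W.

87.93750° S, 84.01667° W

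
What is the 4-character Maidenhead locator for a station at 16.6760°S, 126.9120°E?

Offset from 180°W / 90°S: lon 306.91°, lat 73.32°.
Field: 306.91/20 → 15 → P, 73.32/10 → 7 → H; chars PH.
Square: 6.91/2 → 3, 3.32/1 → 3; chars 33.

PH33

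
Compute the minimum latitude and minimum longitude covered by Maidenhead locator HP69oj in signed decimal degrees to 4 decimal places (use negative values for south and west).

Field H=7, P=15: +7·20° lon, +15·10° lat → SW at lon -40°, lat 60°.
Square 6, 9: +6·2° lon, +9·1° lat → SW at lon -28°, lat 69°.
Subsquare o=14, j=9: +14·0.0833333° lon, +9·0.0416667° lat → SW at lon -26.8333°, lat 69.375°.
latitude 69.3750, longitude -26.8333.

69.3750, -26.8333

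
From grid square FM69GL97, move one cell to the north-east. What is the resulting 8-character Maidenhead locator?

Longitude extended square 9; +1 → 10, wraps to 0, carry into subsquare.
Longitude subsquare g = 6; +1 → 7 = h.
Latitude extended square 7; +1 → 8.

FM69hl08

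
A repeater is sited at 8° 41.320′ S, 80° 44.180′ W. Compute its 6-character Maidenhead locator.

EI91ph

Shift to the Maidenhead origin (180°W, 90°S): lon 99.2637, lat 81.3113.
Field: 99.2637/20 → 4 → E, 81.3113/10 → 8 → I; chars EI.
Square: 19.2637/2 → 9, 1.3113/1 → 1; chars 91.
Subsquare: 1.2637/0.0833333 → 15 → p, 0.3113/0.0416667 → 7 → h; chars ph.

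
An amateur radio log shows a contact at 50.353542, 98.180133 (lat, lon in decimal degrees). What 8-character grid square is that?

Offset from 180°W / 90°S: lon 278.18013°, lat 140.35354°.
Field: 278.18013/20 → 13 → N, 140.35354/10 → 14 → O; chars NO.
Square: 18.18013/2 → 9, 0.35354/1 → 0; chars 90.
Subsquare: 0.18013/0.0833333 → 2 → c, 0.35354/0.0416667 → 8 → i; chars ci.
Extended square: 0.01347/0.00833333 → 1, 0.02021/0.00416667 → 4; chars 14.

NO90ci14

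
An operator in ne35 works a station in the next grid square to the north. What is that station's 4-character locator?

Latitude square 5; +1 → 6.
The longitude characters are unchanged.

NE36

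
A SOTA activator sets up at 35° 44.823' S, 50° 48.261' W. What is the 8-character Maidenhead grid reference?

GF44og30

Add 180° to longitude and 90° to latitude: 129.19565, 54.25295.
Field: lon ⌊129.19565/20⌋ = 6 → G; lat ⌊54.25295/10⌋ = 5 → F.
Square: lon ⌊9.19565/2⌋ = 4; lat ⌊4.25295/1⌋ = 4.
Subsquare: lon ⌊1.19565/0.0833333⌋ = 14 → o; lat ⌊0.25295/0.0416667⌋ = 6 → g.
Extended square: lon ⌊0.02898/0.00833333⌋ = 3; lat ⌊0.00295/0.00416667⌋ = 0.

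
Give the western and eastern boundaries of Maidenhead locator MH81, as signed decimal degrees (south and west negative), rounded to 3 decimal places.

76.000, 78.000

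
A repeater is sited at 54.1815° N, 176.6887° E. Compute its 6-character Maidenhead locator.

RO84ie

Offset from 180°W / 90°S: lon 356.6887°, lat 144.1815°.
Field: lon ⌊356.6887/20⌋ = 17 → R; lat ⌊144.1815/10⌋ = 14 → O.
Square: lon ⌊16.6887/2⌋ = 8; lat ⌊4.1815/1⌋ = 4.
Subsquare: lon ⌊0.6887/0.0833333⌋ = 8 → i; lat ⌊0.1815/0.0416667⌋ = 4 → e.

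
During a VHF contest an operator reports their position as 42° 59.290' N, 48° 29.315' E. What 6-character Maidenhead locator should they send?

LN42fx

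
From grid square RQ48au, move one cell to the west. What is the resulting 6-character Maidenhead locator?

RQ38xu

Longitude subsquare a = 0; −1 → -1, wraps to 23 = x, carry into square.
Longitude square 4; −1 → 3.
The latitude characters are unchanged.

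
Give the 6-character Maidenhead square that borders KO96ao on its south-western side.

Longitude subsquare a = 0; −1 → -1, wraps to 23 = x, carry into square.
Longitude square 9; −1 → 8.
Latitude subsquare o = 14; −1 → 13 = n.

KO86xn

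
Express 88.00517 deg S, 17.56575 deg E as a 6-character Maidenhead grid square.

JA81sx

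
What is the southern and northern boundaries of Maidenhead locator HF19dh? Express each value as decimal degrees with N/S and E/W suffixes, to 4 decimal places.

30.7083° S, 30.6667° S

Field H=7, F=5: +7·20° lon, +5·10° lat → SW at lon -40°, lat -40°.
Square 1, 9: +1·2° lon, +9·1° lat → SW at lon -38°, lat -31°.
Subsquare d=3, h=7: +3·0.0833333° lon, +7·0.0416667° lat → SW at lon -37.75°, lat -30.7083°.
Cell spans 0.0833333° lon × 0.0416667° lat.
south 30.7083° S, north 30.6667° S.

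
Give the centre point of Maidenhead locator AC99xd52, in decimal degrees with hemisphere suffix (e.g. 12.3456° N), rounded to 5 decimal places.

60.86458° S, 160.03750° W

Field A=0, C=2: +0·20° lon, +2·10° lat → SW at lon -180°, lat -70°.
Square 9, 9: +9·2° lon, +9·1° lat → SW at lon -162°, lat -61°.
Subsquare x=23, d=3: +23·0.0833333° lon, +3·0.0416667° lat → SW at lon -160.083°, lat -60.875°.
Extended square 5, 2: +5·0.00833333° lon, +2·0.00416667° lat → SW at lon -160.042°, lat -60.8667°.
Cell spans 0.00833333° lon × 0.00416667° lat. Centre is SW corner plus half of each.
latitude 60.86458° S, longitude 160.03750° W.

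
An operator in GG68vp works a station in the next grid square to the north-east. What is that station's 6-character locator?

Longitude subsquare v = 21; +1 → 22 = w.
Latitude subsquare p = 15; +1 → 16 = q.

GG68wq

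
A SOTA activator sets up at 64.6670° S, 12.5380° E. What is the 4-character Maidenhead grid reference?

Offset from 180°W / 90°S: lon 192.54°, lat 25.33°.
Field: lon ⌊192.54/20⌋ = 9 → J; lat ⌊25.33/10⌋ = 2 → C.
Square: lon ⌊12.54/2⌋ = 6; lat ⌊5.33/1⌋ = 5.

JC65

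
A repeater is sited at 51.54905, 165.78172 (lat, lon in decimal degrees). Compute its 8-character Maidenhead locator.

Shift to the Maidenhead origin (180°W, 90°S): lon 345.78172, lat 141.54905.
Field: 345.78172/20 → 17 → R, 141.54905/10 → 14 → O; chars RO.
Square: 5.78172/2 → 2, 1.54905/1 → 1; chars 21.
Subsquare: 1.78172/0.0833333 → 21 → v, 0.54905/0.0416667 → 13 → n; chars vn.
Extended square: 0.03172/0.00833333 → 3, 0.00738/0.00416667 → 1; chars 31.

RO21vn31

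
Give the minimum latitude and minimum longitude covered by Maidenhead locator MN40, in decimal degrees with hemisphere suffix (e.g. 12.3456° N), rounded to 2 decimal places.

Field M=12, N=13: +12·20° lon, +13·10° lat → SW at lon 60°, lat 40°.
Square 4, 0: +4·2° lon, +0·1° lat → SW at lon 68°, lat 40°.
latitude 40.00° N, longitude 68.00° E.

40.00° N, 68.00° E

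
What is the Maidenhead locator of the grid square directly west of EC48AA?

EC38xa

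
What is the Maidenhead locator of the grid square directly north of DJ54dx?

DJ55da

Latitude subsquare x = 23; +1 → 24, wraps to 0 = a, carry into square.
Latitude square 4; +1 → 5.
The longitude characters are unchanged.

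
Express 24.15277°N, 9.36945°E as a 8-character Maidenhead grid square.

JL44qd46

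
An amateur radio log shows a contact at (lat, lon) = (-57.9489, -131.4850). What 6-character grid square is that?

CD42gb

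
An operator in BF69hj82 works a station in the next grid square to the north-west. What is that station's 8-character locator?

Longitude extended square 8; −1 → 7.
Latitude extended square 2; +1 → 3.

BF69hj73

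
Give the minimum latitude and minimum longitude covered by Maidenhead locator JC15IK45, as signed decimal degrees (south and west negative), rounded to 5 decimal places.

-64.56250, 2.70000

Field J=9, C=2: +9·20° lon, +2·10° lat → SW at lon 0°, lat -70°.
Square 1, 5: +1·2° lon, +5·1° lat → SW at lon 2°, lat -65°.
Subsquare i=8, k=10: +8·0.0833333° lon, +10·0.0416667° lat → SW at lon 2.66667°, lat -64.5833°.
Extended square 4, 5: +4·0.00833333° lon, +5·0.00416667° lat → SW at lon 2.7°, lat -64.5625°.
latitude -64.56250, longitude 2.70000.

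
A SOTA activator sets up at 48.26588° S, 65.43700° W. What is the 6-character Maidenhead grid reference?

Shift to the Maidenhead origin (180°W, 90°S): lon 114.5630, lat 41.7341.
Field (20°×10°, letters A–R): lon ⌊114.5630/20⌋ = 5 → F; lat ⌊41.7341/10⌋ = 4 → E.
Square (2°×1°, digits 0–9): lon ⌊14.5630/2⌋ = 7; lat ⌊1.7341/1⌋ = 1.
Subsquare (5′×2.5′, letters a–x): lon ⌊0.5630/0.0833333⌋ = 6 → g; lat ⌊0.7341/0.0416667⌋ = 17 → r.

FE71gr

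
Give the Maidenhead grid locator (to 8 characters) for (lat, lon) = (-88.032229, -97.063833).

Offset from 180°W / 90°S: lon 82.93617°, lat 1.96777°.
Field: 82.93617/20 → 4 → E, 1.96777/10 → 0 → A; chars EA.
Square: 2.93617/2 → 1, 1.96777/1 → 1; chars 11.
Subsquare: 0.93617/0.0833333 → 11 → l, 0.96777/0.0416667 → 23 → x; chars lx.
Extended square: 0.01950/0.00833333 → 2, 0.00944/0.00416667 → 2; chars 22.

EA11lx22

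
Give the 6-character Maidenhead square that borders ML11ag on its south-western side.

ML01xf

Longitude subsquare a = 0; −1 → -1, wraps to 23 = x, carry into square.
Longitude square 1; −1 → 0.
Latitude subsquare g = 6; −1 → 5 = f.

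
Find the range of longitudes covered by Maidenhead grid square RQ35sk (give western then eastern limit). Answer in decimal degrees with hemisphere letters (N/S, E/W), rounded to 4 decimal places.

167.5000° E, 167.5833° E

Field R=17, Q=16: +17·20° lon, +16·10° lat → SW at lon 160°, lat 70°.
Square 3, 5: +3·2° lon, +5·1° lat → SW at lon 166°, lat 75°.
Subsquare s=18, k=10: +18·0.0833333° lon, +10·0.0416667° lat → SW at lon 167.5°, lat 75.4167°.
Cell spans 0.0833333° lon × 0.0416667° lat.
west 167.5000° E, east 167.5833° E.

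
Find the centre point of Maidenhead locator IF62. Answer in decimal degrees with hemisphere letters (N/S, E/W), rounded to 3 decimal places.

37.500° S, 7.000° W

Field I=8, F=5: +8·20° lon, +5·10° lat → SW at lon -20°, lat -40°.
Square 6, 2: +6·2° lon, +2·1° lat → SW at lon -8°, lat -38°.
Cell spans 2° lon × 1° lat. Centre is SW corner plus half of each.
latitude 37.500° S, longitude 7.000° W.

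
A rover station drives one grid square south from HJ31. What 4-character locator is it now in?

Latitude square 1; −1 → 0.
The longitude characters are unchanged.

HJ30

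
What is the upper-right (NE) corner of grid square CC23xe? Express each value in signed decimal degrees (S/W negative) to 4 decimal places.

-66.7917, -134.0000

Field C=2, C=2: +2·20° lon, +2·10° lat → SW at lon -140°, lat -70°.
Square 2, 3: +2·2° lon, +3·1° lat → SW at lon -136°, lat -67°.
Subsquare x=23, e=4: +23·0.0833333° lon, +4·0.0416667° lat → SW at lon -134.083°, lat -66.8333°.
Cell spans 0.0833333° lon × 0.0416667° lat. NE corner is SW corner plus one full cell.
latitude -66.7917, longitude -134.0000.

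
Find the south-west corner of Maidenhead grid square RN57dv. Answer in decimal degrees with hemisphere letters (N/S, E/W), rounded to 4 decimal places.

47.8750° N, 170.2500° E

Field R=17, N=13: +17·20° lon, +13·10° lat → SW at lon 160°, lat 40°.
Square 5, 7: +5·2° lon, +7·1° lat → SW at lon 170°, lat 47°.
Subsquare d=3, v=21: +3·0.0833333° lon, +21·0.0416667° lat → SW at lon 170.25°, lat 47.875°.
latitude 47.8750° N, longitude 170.2500° E.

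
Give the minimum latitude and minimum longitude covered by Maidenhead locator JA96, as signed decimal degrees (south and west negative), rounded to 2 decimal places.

Field J=9, A=0: +9·20° lon, +0·10° lat → SW at lon 0°, lat -90°.
Square 9, 6: +9·2° lon, +6·1° lat → SW at lon 18°, lat -84°.
latitude -84.00, longitude 18.00.

-84.00, 18.00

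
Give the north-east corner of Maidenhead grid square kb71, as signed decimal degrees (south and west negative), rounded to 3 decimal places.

Field K=10, B=1: +10·20° lon, +1·10° lat → SW at lon 20°, lat -80°.
Square 7, 1: +7·2° lon, +1·1° lat → SW at lon 34°, lat -79°.
Cell spans 2° lon × 1° lat. NE corner is SW corner plus one full cell.
latitude -78.000, longitude 36.000.

-78.000, 36.000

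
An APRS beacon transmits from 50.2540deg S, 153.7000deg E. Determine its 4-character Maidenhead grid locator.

QD69

Offset from 180°W / 90°S: lon 333.70°, lat 39.75°.
Field (20°×10°, letters A–R): lon ⌊333.70/20⌋ = 16 → Q; lat ⌊39.75/10⌋ = 3 → D.
Square (2°×1°, digits 0–9): lon ⌊13.70/2⌋ = 6; lat ⌊9.75/1⌋ = 9.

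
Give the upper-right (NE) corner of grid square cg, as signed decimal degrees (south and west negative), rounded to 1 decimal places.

-20.0, -120.0

Field C=2, G=6: +2·20° lon, +6·10° lat → SW at lon -140°, lat -30°.
Cell spans 20° lon × 10° lat. NE corner is SW corner plus one full cell.
latitude -20.0, longitude -120.0.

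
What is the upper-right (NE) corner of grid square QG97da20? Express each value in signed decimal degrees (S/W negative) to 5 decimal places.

-22.99583, 158.27500

Field Q=16, G=6: +16·20° lon, +6·10° lat → SW at lon 140°, lat -30°.
Square 9, 7: +9·2° lon, +7·1° lat → SW at lon 158°, lat -23°.
Subsquare d=3, a=0: +3·0.0833333° lon, +0·0.0416667° lat → SW at lon 158.25°, lat -23°.
Extended square 2, 0: +2·0.00833333° lon, +0·0.00416667° lat → SW at lon 158.267°, lat -23°.
Cell spans 0.00833333° lon × 0.00416667° lat. NE corner is SW corner plus one full cell.
latitude -22.99583, longitude 158.27500.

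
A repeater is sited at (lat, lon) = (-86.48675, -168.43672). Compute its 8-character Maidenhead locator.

AA53sm73

Shift to the Maidenhead origin (180°W, 90°S): lon 11.56328, lat 3.51325.
Field (20°×10°, letters A–R): 11.56328/20 → 0 → A, 3.51325/10 → 0 → A; chars AA.
Square (2°×1°, digits 0–9): 11.56328/2 → 5, 3.51325/1 → 3; chars 53.
Subsquare (5′×2.5′, letters a–x): 1.56328/0.0833333 → 18 → s, 0.51325/0.0416667 → 12 → m; chars sm.
Extended square (30″×15″, digits 0–9): 0.06328/0.00833333 → 7, 0.01325/0.00416667 → 3; chars 73.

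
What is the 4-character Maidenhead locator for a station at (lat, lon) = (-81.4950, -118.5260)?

DA08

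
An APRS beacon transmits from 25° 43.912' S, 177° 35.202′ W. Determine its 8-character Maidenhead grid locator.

AG14eg94

Add 180° to longitude and 90° to latitude: 2.41330, 64.26813.
Field: 2.41330/20 → 0 → A, 64.26813/10 → 6 → G; chars AG.
Square: 2.41330/2 → 1, 4.26813/1 → 4; chars 14.
Subsquare: 0.41330/0.0833333 → 4 → e, 0.26813/0.0416667 → 6 → g; chars eg.
Extended square: 0.07997/0.00833333 → 9, 0.01813/0.00416667 → 4; chars 94.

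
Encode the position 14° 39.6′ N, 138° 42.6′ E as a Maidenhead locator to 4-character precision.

PK94

Add 180° to longitude and 90° to latitude: 318.71, 104.66.
Field: 318.71/20 → 15 → P, 104.66/10 → 10 → K; chars PK.
Square: 18.71/2 → 9, 4.66/1 → 4; chars 94.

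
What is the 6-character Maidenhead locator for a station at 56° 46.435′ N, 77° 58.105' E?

MO86xs

Offset from 180°W / 90°S: lon 257.9684°, lat 146.7739°.
Field: lon ⌊257.9684/20⌋ = 12 → M; lat ⌊146.7739/10⌋ = 14 → O.
Square: lon ⌊17.9684/2⌋ = 8; lat ⌊6.7739/1⌋ = 6.
Subsquare: lon ⌊1.9684/0.0833333⌋ = 23 → x; lat ⌊0.7739/0.0416667⌋ = 18 → s.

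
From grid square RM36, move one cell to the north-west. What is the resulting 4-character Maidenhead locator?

RM27

Longitude square 3; −1 → 2.
Latitude square 6; +1 → 7.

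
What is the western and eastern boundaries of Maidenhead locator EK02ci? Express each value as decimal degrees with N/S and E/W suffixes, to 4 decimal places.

Field E=4, K=10: +4·20° lon, +10·10° lat → SW at lon -100°, lat 10°.
Square 0, 2: +0·2° lon, +2·1° lat → SW at lon -100°, lat 12°.
Subsquare c=2, i=8: +2·0.0833333° lon, +8·0.0416667° lat → SW at lon -99.8333°, lat 12.3333°.
Cell spans 0.0833333° lon × 0.0416667° lat.
west 99.8333° W, east 99.7500° W.

99.8333° W, 99.7500° W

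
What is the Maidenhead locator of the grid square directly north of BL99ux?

BM90ua

Latitude subsquare x = 23; +1 → 24, wraps to 0 = a, carry into square.
Latitude square 9; +1 → 10, wraps to 0, carry into field.
Latitude field L = 11; +1 → 12 = M.
The longitude characters are unchanged.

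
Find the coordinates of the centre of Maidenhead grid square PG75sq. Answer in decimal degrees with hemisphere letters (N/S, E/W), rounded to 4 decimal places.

Field P=15, G=6: +15·20° lon, +6·10° lat → SW at lon 120°, lat -30°.
Square 7, 5: +7·2° lon, +5·1° lat → SW at lon 134°, lat -25°.
Subsquare s=18, q=16: +18·0.0833333° lon, +16·0.0416667° lat → SW at lon 135.5°, lat -24.3333°.
Cell spans 0.0833333° lon × 0.0416667° lat. Centre is SW corner plus half of each.
latitude 24.3125° S, longitude 135.5417° E.

24.3125° S, 135.5417° E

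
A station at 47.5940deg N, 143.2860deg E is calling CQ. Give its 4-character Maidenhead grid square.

Add 180° to longitude and 90° to latitude: 323.29, 137.59.
Field: lon ⌊323.29/20⌋ = 16 → Q; lat ⌊137.59/10⌋ = 13 → N.
Square: lon ⌊3.29/2⌋ = 1; lat ⌊7.59/1⌋ = 7.

QN17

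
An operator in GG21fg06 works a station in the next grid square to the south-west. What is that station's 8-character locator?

GG21eg95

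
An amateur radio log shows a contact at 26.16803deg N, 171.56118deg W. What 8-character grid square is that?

AL46fe20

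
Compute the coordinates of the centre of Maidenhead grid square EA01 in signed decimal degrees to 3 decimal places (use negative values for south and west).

-88.500, -99.000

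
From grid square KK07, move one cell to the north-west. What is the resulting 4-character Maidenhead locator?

Longitude square 0; −1 → -1, wraps to 9, carry into field.
Longitude field K = 10; −1 → 9 = J.
Latitude square 7; +1 → 8.

JK98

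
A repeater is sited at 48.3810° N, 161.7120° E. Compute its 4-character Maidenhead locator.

RN08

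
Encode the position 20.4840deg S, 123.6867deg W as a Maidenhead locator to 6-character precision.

CG89dm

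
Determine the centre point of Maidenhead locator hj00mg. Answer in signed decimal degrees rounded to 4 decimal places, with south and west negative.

0.2708, -38.9583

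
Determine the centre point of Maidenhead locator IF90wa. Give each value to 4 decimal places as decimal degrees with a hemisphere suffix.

Field I=8, F=5: +8·20° lon, +5·10° lat → SW at lon -20°, lat -40°.
Square 9, 0: +9·2° lon, +0·1° lat → SW at lon -2°, lat -40°.
Subsquare w=22, a=0: +22·0.0833333° lon, +0·0.0416667° lat → SW at lon -0.166667°, lat -40°.
Cell spans 0.0833333° lon × 0.0416667° lat. Centre is SW corner plus half of each.
latitude 39.9792° S, longitude 0.1250° W.

39.9792° S, 0.1250° W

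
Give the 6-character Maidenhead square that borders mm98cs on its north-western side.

MM98bt

Longitude subsquare c = 2; −1 → 1 = b.
Latitude subsquare s = 18; +1 → 19 = t.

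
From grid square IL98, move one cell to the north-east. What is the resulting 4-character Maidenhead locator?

Longitude square 9; +1 → 10, wraps to 0, carry into field.
Longitude field I = 8; +1 → 9 = J.
Latitude square 8; +1 → 9.

JL09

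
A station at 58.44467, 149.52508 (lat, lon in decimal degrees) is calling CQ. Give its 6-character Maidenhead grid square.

QO48sk

Shift to the Maidenhead origin (180°W, 90°S): lon 329.5251, lat 148.4447.
Field (20°×10°, letters A–R): 329.5251/20 → 16 → Q, 148.4447/10 → 14 → O; chars QO.
Square (2°×1°, digits 0–9): 9.5251/2 → 4, 8.4447/1 → 8; chars 48.
Subsquare (5′×2.5′, letters a–x): 1.5251/0.0833333 → 18 → s, 0.4447/0.0416667 → 10 → k; chars sk.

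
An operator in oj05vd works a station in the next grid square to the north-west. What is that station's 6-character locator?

OJ05ue

Longitude subsquare v = 21; −1 → 20 = u.
Latitude subsquare d = 3; +1 → 4 = e.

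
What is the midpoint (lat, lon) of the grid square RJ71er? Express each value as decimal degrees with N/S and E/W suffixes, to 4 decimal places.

1.7292° N, 174.3750° E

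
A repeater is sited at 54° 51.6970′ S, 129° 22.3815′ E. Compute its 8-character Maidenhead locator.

PD45qd43

Offset from 180°W / 90°S: lon 309.37302°, lat 35.13838°.
Field: lon ⌊309.37302/20⌋ = 15 → P; lat ⌊35.13838/10⌋ = 3 → D.
Square: lon ⌊9.37302/2⌋ = 4; lat ⌊5.13838/1⌋ = 5.
Subsquare: lon ⌊1.37302/0.0833333⌋ = 16 → q; lat ⌊0.13838/0.0416667⌋ = 3 → d.
Extended square: lon ⌊0.03969/0.00833333⌋ = 4; lat ⌊0.01338/0.00416667⌋ = 3.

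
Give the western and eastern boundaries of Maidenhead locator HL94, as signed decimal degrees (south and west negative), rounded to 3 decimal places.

-22.000, -20.000

Field H=7, L=11: +7·20° lon, +11·10° lat → SW at lon -40°, lat 20°.
Square 9, 4: +9·2° lon, +4·1° lat → SW at lon -22°, lat 24°.
Cell spans 2° lon × 1° lat.
west -22.000, east -20.000.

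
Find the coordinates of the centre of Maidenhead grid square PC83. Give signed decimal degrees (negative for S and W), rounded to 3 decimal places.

-66.500, 137.000

Field P=15, C=2: +15·20° lon, +2·10° lat → SW at lon 120°, lat -70°.
Square 8, 3: +8·2° lon, +3·1° lat → SW at lon 136°, lat -67°.
Cell spans 2° lon × 1° lat. Centre is SW corner plus half of each.
latitude -66.500, longitude 137.000.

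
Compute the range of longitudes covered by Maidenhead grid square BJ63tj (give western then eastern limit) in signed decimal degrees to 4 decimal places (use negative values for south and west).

Field B=1, J=9: +1·20° lon, +9·10° lat → SW at lon -160°, lat 0°.
Square 6, 3: +6·2° lon, +3·1° lat → SW at lon -148°, lat 3°.
Subsquare t=19, j=9: +19·0.0833333° lon, +9·0.0416667° lat → SW at lon -146.417°, lat 3.375°.
Cell spans 0.0833333° lon × 0.0416667° lat.
west -146.4167, east -146.3333.

-146.4167, -146.3333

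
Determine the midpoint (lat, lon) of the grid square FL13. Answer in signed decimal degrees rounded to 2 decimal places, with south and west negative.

23.50, -77.00

Field F=5, L=11: +5·20° lon, +11·10° lat → SW at lon -80°, lat 20°.
Square 1, 3: +1·2° lon, +3·1° lat → SW at lon -78°, lat 23°.
Cell spans 2° lon × 1° lat. Centre is SW corner plus half of each.
latitude 23.50, longitude -77.00.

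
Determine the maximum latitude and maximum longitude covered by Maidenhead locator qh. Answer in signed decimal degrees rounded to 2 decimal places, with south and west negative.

Field Q=16, H=7: +16·20° lon, +7·10° lat → SW at lon 140°, lat -20°.
Cell spans 20° lon × 10° lat. NE corner is SW corner plus one full cell.
latitude -10.00, longitude 160.00.

-10.00, 160.00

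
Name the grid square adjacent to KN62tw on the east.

KN62uw

Longitude subsquare t = 19; +1 → 20 = u.
The latitude characters are unchanged.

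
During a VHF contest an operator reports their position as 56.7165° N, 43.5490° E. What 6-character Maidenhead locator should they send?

Shift to the Maidenhead origin (180°W, 90°S): lon 223.5490, lat 146.7165.
Field: lon ⌊223.5490/20⌋ = 11 → L; lat ⌊146.7165/10⌋ = 14 → O.
Square: lon ⌊3.5490/2⌋ = 1; lat ⌊6.7165/1⌋ = 6.
Subsquare: lon ⌊1.5490/0.0833333⌋ = 18 → s; lat ⌊0.7165/0.0416667⌋ = 17 → r.

LO16sr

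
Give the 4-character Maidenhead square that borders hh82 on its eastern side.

HH92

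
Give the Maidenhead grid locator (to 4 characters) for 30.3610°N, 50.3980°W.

GM40

Offset from 180°W / 90°S: lon 129.60°, lat 120.36°.
Field (20°×10°, letters A–R): lon ⌊129.60/20⌋ = 6 → G; lat ⌊120.36/10⌋ = 12 → M.
Square (2°×1°, digits 0–9): lon ⌊9.60/2⌋ = 4; lat ⌊0.36/1⌋ = 0.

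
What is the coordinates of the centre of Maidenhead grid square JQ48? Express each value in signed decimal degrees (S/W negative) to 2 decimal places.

78.50, 9.00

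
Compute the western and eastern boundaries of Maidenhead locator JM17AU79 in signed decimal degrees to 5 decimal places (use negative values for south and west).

2.05833, 2.06667

Field J=9, M=12: +9·20° lon, +12·10° lat → SW at lon 0°, lat 30°.
Square 1, 7: +1·2° lon, +7·1° lat → SW at lon 2°, lat 37°.
Subsquare a=0, u=20: +0·0.0833333° lon, +20·0.0416667° lat → SW at lon 2°, lat 37.8333°.
Extended square 7, 9: +7·0.00833333° lon, +9·0.00416667° lat → SW at lon 2.05833°, lat 37.8708°.
Cell spans 0.00833333° lon × 0.00416667° lat.
west 2.05833, east 2.06667.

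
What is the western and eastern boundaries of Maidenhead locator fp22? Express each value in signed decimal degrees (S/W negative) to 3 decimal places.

-76.000, -74.000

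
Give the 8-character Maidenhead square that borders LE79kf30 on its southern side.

Latitude extended square 0; −1 → -1, wraps to 9, carry into subsquare.
Latitude subsquare f = 5; −1 → 4 = e.
The longitude characters are unchanged.

LE79ke39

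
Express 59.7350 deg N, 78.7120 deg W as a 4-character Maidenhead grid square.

Add 180° to longitude and 90° to latitude: 101.29, 149.74.
Field: 101.29/20 → 5 → F, 149.74/10 → 14 → O; chars FO.
Square: 1.29/2 → 0, 9.74/1 → 9; chars 09.

FO09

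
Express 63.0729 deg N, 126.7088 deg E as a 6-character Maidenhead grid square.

PP33ib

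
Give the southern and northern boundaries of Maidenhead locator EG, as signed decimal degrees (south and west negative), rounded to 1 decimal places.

-30.0, -20.0

Field E=4, G=6: +4·20° lon, +6·10° lat → SW at lon -100°, lat -30°.
Cell spans 20° lon × 10° lat.
south -30.0, north -20.0.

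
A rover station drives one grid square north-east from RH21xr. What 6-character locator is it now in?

Longitude subsquare x = 23; +1 → 24, wraps to 0 = a, carry into square.
Longitude square 2; +1 → 3.
Latitude subsquare r = 17; +1 → 18 = s.

RH31as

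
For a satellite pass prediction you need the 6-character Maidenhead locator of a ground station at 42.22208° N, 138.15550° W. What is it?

CN02wf

Add 180° to longitude and 90° to latitude: 41.8445, 132.2221.
Field: 41.8445/20 → 2 → C, 132.2221/10 → 13 → N; chars CN.
Square: 1.8445/2 → 0, 2.2221/1 → 2; chars 02.
Subsquare: 1.8445/0.0833333 → 22 → w, 0.2221/0.0416667 → 5 → f; chars wf.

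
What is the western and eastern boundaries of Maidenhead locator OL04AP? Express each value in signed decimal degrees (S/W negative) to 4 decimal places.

Field O=14, L=11: +14·20° lon, +11·10° lat → SW at lon 100°, lat 20°.
Square 0, 4: +0·2° lon, +4·1° lat → SW at lon 100°, lat 24°.
Subsquare a=0, p=15: +0·0.0833333° lon, +15·0.0416667° lat → SW at lon 100°, lat 24.625°.
Cell spans 0.0833333° lon × 0.0416667° lat.
west 100.0000, east 100.0833.

100.0000, 100.0833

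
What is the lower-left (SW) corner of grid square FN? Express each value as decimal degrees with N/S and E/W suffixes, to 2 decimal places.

Field F=5, N=13: +5·20° lon, +13·10° lat → SW at lon -80°, lat 40°.
latitude 40.00° N, longitude 80.00° W.

40.00° N, 80.00° W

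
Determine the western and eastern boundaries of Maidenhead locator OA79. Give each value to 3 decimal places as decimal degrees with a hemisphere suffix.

Field O=14, A=0: +14·20° lon, +0·10° lat → SW at lon 100°, lat -90°.
Square 7, 9: +7·2° lon, +9·1° lat → SW at lon 114°, lat -81°.
Cell spans 2° lon × 1° lat.
west 114.000° E, east 116.000° E.

114.000° E, 116.000° E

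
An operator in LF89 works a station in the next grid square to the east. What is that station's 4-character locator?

LF99

Longitude square 8; +1 → 9.
The latitude characters are unchanged.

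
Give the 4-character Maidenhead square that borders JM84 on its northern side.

JM85

Latitude square 4; +1 → 5.
The longitude characters are unchanged.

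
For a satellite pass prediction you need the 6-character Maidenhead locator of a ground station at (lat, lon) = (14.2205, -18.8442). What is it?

Shift to the Maidenhead origin (180°W, 90°S): lon 161.1558, lat 104.2205.
Field (20°×10°, letters A–R): lon ⌊161.1558/20⌋ = 8 → I; lat ⌊104.2205/10⌋ = 10 → K.
Square (2°×1°, digits 0–9): lon ⌊1.1558/2⌋ = 0; lat ⌊4.2205/1⌋ = 4.
Subsquare (5′×2.5′, letters a–x): lon ⌊1.1558/0.0833333⌋ = 13 → n; lat ⌊0.2205/0.0416667⌋ = 5 → f.

IK04nf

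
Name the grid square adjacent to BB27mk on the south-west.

BB27lj

Longitude subsquare m = 12; −1 → 11 = l.
Latitude subsquare k = 10; −1 → 9 = j.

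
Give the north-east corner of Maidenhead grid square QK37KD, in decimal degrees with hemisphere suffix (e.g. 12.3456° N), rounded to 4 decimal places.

17.1667° N, 146.9167° E

Field Q=16, K=10: +16·20° lon, +10·10° lat → SW at lon 140°, lat 10°.
Square 3, 7: +3·2° lon, +7·1° lat → SW at lon 146°, lat 17°.
Subsquare k=10, d=3: +10·0.0833333° lon, +3·0.0416667° lat → SW at lon 146.833°, lat 17.125°.
Cell spans 0.0833333° lon × 0.0416667° lat. NE corner is SW corner plus one full cell.
latitude 17.1667° N, longitude 146.9167° E.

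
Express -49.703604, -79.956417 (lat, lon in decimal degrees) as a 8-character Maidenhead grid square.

Shift to the Maidenhead origin (180°W, 90°S): lon 100.04358, lat 40.29640.
Field: lon ⌊100.04358/20⌋ = 5 → F; lat ⌊40.29640/10⌋ = 4 → E.
Square: lon ⌊0.04358/2⌋ = 0; lat ⌊0.29640/1⌋ = 0.
Subsquare: lon ⌊0.04358/0.0833333⌋ = 0 → a; lat ⌊0.29640/0.0416667⌋ = 7 → h.
Extended square: lon ⌊0.04358/0.00833333⌋ = 5; lat ⌊0.00473/0.00416667⌋ = 1.

FE00ah51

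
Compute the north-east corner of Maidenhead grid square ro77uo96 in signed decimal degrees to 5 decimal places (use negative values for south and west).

57.61250, 175.75000

Field R=17, O=14: +17·20° lon, +14·10° lat → SW at lon 160°, lat 50°.
Square 7, 7: +7·2° lon, +7·1° lat → SW at lon 174°, lat 57°.
Subsquare u=20, o=14: +20·0.0833333° lon, +14·0.0416667° lat → SW at lon 175.667°, lat 57.5833°.
Extended square 9, 6: +9·0.00833333° lon, +6·0.00416667° lat → SW at lon 175.742°, lat 57.6083°.
Cell spans 0.00833333° lon × 0.00416667° lat. NE corner is SW corner plus one full cell.
latitude 57.61250, longitude 175.75000.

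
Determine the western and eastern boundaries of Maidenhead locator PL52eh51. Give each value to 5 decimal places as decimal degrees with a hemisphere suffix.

Field P=15, L=11: +15·20° lon, +11·10° lat → SW at lon 120°, lat 20°.
Square 5, 2: +5·2° lon, +2·1° lat → SW at lon 130°, lat 22°.
Subsquare e=4, h=7: +4·0.0833333° lon, +7·0.0416667° lat → SW at lon 130.333°, lat 22.2917°.
Extended square 5, 1: +5·0.00833333° lon, +1·0.00416667° lat → SW at lon 130.375°, lat 22.2958°.
Cell spans 0.00833333° lon × 0.00416667° lat.
west 130.37500° E, east 130.38333° E.

130.37500° E, 130.38333° E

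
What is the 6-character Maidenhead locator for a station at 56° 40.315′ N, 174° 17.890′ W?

Add 180° to longitude and 90° to latitude: 5.7018, 146.6719.
Field (20°×10°, letters A–R): lon ⌊5.7018/20⌋ = 0 → A; lat ⌊146.6719/10⌋ = 14 → O.
Square (2°×1°, digits 0–9): lon ⌊5.7018/2⌋ = 2; lat ⌊6.6719/1⌋ = 6.
Subsquare (5′×2.5′, letters a–x): lon ⌊1.7018/0.0833333⌋ = 20 → u; lat ⌊0.6719/0.0416667⌋ = 16 → q.

AO26uq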